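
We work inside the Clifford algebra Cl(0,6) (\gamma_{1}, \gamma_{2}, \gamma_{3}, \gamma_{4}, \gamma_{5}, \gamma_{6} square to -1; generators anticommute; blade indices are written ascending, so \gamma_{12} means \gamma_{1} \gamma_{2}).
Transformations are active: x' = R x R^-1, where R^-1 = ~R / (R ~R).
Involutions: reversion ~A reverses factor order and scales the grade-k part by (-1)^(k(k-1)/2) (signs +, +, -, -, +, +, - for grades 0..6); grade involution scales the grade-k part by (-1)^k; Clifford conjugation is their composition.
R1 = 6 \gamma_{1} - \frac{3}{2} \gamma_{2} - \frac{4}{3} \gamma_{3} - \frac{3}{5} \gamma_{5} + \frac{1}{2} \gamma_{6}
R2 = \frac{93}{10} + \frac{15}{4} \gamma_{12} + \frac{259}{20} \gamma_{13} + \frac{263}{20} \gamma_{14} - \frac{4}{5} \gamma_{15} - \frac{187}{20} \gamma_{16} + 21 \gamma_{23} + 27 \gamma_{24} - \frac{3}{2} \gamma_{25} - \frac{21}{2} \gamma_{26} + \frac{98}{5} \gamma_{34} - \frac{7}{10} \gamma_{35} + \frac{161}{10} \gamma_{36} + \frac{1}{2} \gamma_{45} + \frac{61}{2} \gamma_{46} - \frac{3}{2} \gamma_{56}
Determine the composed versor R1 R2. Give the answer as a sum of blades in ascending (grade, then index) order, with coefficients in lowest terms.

Distribute over the terms of R1 (each basis-blade product reordered to ascending indices, repeated generators contracted through their squares):
(6 \gamma_{1}) R2 = \frac{279}{5} \gamma_{1} - \frac{45}{2} \gamma_{2} - \frac{777}{10} \gamma_{3} - \frac{789}{10} \gamma_{4} + \frac{24}{5} \gamma_{5} + \frac{561}{10} \gamma_{6} + 126 \gamma_{123} + 162 \gamma_{124} - 9 \gamma_{125} - 63 \gamma_{126} + \frac{588}{5} \gamma_{134} - \frac{21}{5} \gamma_{135} + \frac{483}{5} \gamma_{136} + 3 \gamma_{145} + 183 \gamma_{146} - 9 \gamma_{156}
(-\frac{3}{2} \gamma_{2}) R2 = -\frac{45}{8} \gamma_{1} - \frac{279}{20} \gamma_{2} + \frac{63}{2} \gamma_{3} + \frac{81}{2} \gamma_{4} - \frac{9}{4} \gamma_{5} - \frac{63}{4} \gamma_{6} + \frac{777}{40} \gamma_{123} + \frac{789}{40} \gamma_{124} - \frac{6}{5} \gamma_{125} - \frac{561}{40} \gamma_{126} - \frac{147}{5} \gamma_{234} + \frac{21}{20} \gamma_{235} - \frac{483}{20} \gamma_{236} - \frac{3}{4} \gamma_{245} - \frac{183}{4} \gamma_{246} + \frac{9}{4} \gamma_{256}
(-\frac{4}{3} \gamma_{3}) R2 = -\frac{259}{15} \gamma_{1} - 28 \gamma_{2} - \frac{62}{5} \gamma_{3} + \frac{392}{15} \gamma_{4} - \frac{14}{15} \gamma_{5} + \frac{322}{15} \gamma_{6} - 5 \gamma_{123} + \frac{263}{15} \gamma_{134} - \frac{16}{15} \gamma_{135} - \frac{187}{15} \gamma_{136} + 36 \gamma_{234} - 2 \gamma_{235} - 14 \gamma_{236} - \frac{2}{3} \gamma_{345} - \frac{122}{3} \gamma_{346} + 2 \gamma_{356}
(-\frac{3}{5} \gamma_{5}) R2 = \frac{12}{25} \gamma_{1} + \frac{9}{10} \gamma_{2} + \frac{21}{50} \gamma_{3} - \frac{3}{10} \gamma_{4} - \frac{279}{50} \gamma_{5} - \frac{9}{10} \gamma_{6} - \frac{9}{4} \gamma_{125} - \frac{777}{100} \gamma_{135} - \frac{789}{100} \gamma_{145} - \frac{561}{100} \gamma_{156} - \frac{63}{5} \gamma_{235} - \frac{81}{5} \gamma_{245} - \frac{63}{10} \gamma_{256} - \frac{294}{25} \gamma_{345} + \frac{483}{50} \gamma_{356} + \frac{183}{10} \gamma_{456}
(\frac{1}{2} \gamma_{6}) R2 = -\frac{187}{40} \gamma_{1} - \frac{21}{4} \gamma_{2} + \frac{161}{20} \gamma_{3} + \frac{61}{4} \gamma_{4} - \frac{3}{4} \gamma_{5} + \frac{93}{20} \gamma_{6} + \frac{15}{8} \gamma_{126} + \frac{259}{40} \gamma_{136} + \frac{263}{40} \gamma_{146} - \frac{2}{5} \gamma_{156} + \frac{21}{2} \gamma_{236} + \frac{27}{2} \gamma_{246} - \frac{3}{4} \gamma_{256} + \frac{49}{5} \gamma_{346} - \frac{7}{20} \gamma_{356} + \frac{1}{4} \gamma_{456}
Summing the partial products and collecting blades:
Answer: \frac{4307}{150} \gamma_{1} - \frac{344}{5} \gamma_{2} - \frac{5013}{100} \gamma_{3} + \frac{161}{60} \gamma_{4} - \frac{707}{150} \gamma_{5} + \frac{1967}{30} \gamma_{6} + \frac{5617}{40} \gamma_{123} + \frac{7269}{40} \gamma_{124} - \frac{249}{20} \gamma_{125} - \frac{1503}{20} \gamma_{126} + \frac{2027}{15} \gamma_{134} - \frac{3911}{300} \gamma_{135} + \frac{10873}{120} \gamma_{136} - \frac{489}{100} \gamma_{145} + \frac{7583}{40} \gamma_{146} - \frac{1501}{100} \gamma_{156} + \frac{33}{5} \gamma_{234} - \frac{271}{20} \gamma_{235} - \frac{553}{20} \gamma_{236} - \frac{339}{20} \gamma_{245} - \frac{129}{4} \gamma_{246} - \frac{24}{5} \gamma_{256} - \frac{932}{75} \gamma_{345} - \frac{463}{15} \gamma_{346} + \frac{1131}{100} \gamma_{356} + \frac{371}{20} \gamma_{456}


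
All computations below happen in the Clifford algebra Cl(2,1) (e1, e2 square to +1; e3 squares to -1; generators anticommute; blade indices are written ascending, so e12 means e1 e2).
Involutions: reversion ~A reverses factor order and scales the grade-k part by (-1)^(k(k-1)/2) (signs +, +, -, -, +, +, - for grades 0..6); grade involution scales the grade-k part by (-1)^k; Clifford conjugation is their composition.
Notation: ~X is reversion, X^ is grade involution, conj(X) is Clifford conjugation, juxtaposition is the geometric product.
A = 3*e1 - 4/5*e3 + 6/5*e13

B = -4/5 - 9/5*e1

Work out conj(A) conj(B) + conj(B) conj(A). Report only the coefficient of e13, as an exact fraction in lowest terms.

first term: -27/5 + 12/5*e1 + 38/25*e3 - 12/25*e13
second term: -27/5 + 12/5*e1 - 14/5*e3 + 12/5*e13
Answer: 48/25


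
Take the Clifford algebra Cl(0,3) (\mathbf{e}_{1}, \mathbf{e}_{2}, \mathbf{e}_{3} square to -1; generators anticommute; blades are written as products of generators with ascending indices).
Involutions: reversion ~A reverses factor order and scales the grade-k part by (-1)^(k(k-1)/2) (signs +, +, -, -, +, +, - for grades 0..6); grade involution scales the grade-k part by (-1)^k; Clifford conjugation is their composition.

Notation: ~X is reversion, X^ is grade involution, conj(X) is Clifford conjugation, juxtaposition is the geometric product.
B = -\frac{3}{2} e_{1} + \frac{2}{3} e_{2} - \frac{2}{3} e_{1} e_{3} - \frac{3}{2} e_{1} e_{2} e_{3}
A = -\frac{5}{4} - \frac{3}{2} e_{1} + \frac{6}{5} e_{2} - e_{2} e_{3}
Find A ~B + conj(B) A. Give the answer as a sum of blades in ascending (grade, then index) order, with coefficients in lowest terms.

first term: -\frac{61}{20} + \frac{27}{8} e_{1} - \frac{5}{6} e_{2} + \frac{1}{3} e_{3} + \frac{22}{15} e_{1} e_{2} + \frac{29}{30} e_{1} e_{3} + \frac{9}{4} e_{2} e_{3} - \frac{47}{40} e_{1} e_{2} e_{3}
second term: \frac{61}{20} - \frac{27}{8} e_{1} + \frac{5}{6} e_{2} - \frac{5}{3} e_{3} + \frac{2}{15} e_{1} e_{2} - \frac{79}{30} e_{1} e_{3} - \frac{9}{4} e_{2} e_{3} - \frac{17}{40} e_{1} e_{2} e_{3}
Answer: -\frac{4}{3} e_{3} + \frac{8}{5} e_{1} e_{2} - \frac{5}{3} e_{1} e_{3} - \frac{8}{5} e_{1} e_{2} e_{3}


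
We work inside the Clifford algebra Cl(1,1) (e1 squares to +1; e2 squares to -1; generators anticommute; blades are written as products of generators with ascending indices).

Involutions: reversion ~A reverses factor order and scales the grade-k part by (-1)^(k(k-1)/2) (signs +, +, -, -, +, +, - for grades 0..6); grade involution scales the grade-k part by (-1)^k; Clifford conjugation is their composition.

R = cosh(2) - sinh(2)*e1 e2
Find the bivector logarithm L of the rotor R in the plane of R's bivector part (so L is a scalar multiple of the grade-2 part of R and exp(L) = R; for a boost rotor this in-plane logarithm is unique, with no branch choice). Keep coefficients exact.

The scalar part of R is cosh(2), giving the rapidity magnitude (cosh is even); the bivector part supplies orientation, its quotient by sinh of the rapidity is the plane, and L = rapidity * plane — unique in that plane, since flipping both signs leaves L unchanged.
Concretely: cosh(rapidity) = cosh(2) gives rapidity = ±2, and since rapidity/sinh(rapidity) is even the sign is immaterial: L = (rapidity/sinh(rapidity)) * <R>_2 = (2/sinh(2)) * <R>_2.
Answer: -2*e1 e2


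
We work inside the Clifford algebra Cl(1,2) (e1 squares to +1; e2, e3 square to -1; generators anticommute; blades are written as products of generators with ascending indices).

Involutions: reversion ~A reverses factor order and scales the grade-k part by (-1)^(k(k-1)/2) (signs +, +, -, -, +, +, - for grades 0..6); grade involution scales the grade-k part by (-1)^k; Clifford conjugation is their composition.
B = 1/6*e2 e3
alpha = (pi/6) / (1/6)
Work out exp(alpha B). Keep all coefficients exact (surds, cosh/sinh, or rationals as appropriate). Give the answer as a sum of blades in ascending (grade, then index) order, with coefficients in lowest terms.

B^2 = (1/6)^2*(e2 e3)^2 = 1/36*(-1) = -1/36 (a basis 2-blade squares to minus the product of its generators' squares).
B^2 = -1/36 — the negative square puts this in the circular regime; l = 1/6, alpha*l = pi/6, so exp(alpha B) = cos(pi/6) + (sin(pi/6)/(1/6))*B = sqrt(3)/2 + (3)*B.
Answer: sqrt(3)/2 + 1/2*e2 e3


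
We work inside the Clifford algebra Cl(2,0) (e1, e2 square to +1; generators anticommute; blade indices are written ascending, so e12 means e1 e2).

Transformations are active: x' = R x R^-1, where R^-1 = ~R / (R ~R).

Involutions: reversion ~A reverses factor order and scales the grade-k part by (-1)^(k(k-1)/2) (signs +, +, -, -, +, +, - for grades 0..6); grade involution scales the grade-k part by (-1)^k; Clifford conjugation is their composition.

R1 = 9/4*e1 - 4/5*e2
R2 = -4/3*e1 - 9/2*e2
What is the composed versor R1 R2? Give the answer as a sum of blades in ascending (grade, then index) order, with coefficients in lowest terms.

Distribute over the terms of R1 (each basis-blade product reordered to ascending indices, repeated generators contracted through their squares):
(9/4*e1) R2 = -3 - 81/8*e12
(-4/5*e2) R2 = 18/5 - 16/15*e12
Summing the partial products and collecting blades:
Answer: 3/5 - 1343/120*e12


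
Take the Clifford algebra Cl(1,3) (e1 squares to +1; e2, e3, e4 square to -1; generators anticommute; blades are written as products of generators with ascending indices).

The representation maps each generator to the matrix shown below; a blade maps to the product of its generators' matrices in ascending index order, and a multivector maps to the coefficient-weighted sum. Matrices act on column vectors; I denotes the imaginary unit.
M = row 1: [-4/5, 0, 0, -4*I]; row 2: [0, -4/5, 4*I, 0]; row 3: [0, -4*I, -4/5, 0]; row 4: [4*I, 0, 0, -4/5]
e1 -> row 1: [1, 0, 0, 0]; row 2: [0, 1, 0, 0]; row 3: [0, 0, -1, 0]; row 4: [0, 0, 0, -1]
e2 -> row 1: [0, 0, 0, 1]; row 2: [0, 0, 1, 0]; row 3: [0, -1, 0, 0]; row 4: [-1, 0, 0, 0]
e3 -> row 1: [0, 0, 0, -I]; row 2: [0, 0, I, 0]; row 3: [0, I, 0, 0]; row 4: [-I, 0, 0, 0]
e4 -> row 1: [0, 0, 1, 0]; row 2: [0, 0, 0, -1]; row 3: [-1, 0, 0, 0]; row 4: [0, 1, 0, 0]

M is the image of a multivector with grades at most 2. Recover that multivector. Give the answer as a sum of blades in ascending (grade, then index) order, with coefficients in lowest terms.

Method: the blade images are trace-orthogonal — tr(rho(e_A) rho(e_B)^-1) = 4 if A = B and 0 otherwise — and rho(e_A)^-1 = (e_A)^2 * rho(e_A) with (e_A)^2 = +1 or -1, so the coefficient of e_A in the preimage is (e_A)^2 * tr(M rho(e_A))/4.
Nonzero projections over blades of grade <= 2: 1: (1)^2 = +1, tr(M 1) = -16/5, coefficient -4/5; e1 e3: (e1 e3)^2 = +1, tr(M rho(e1 e3)) = 16, coefficient 4. Every other blade of grade <= 2 projects to 0.
Answer: -4/5 + 4*e1 e3


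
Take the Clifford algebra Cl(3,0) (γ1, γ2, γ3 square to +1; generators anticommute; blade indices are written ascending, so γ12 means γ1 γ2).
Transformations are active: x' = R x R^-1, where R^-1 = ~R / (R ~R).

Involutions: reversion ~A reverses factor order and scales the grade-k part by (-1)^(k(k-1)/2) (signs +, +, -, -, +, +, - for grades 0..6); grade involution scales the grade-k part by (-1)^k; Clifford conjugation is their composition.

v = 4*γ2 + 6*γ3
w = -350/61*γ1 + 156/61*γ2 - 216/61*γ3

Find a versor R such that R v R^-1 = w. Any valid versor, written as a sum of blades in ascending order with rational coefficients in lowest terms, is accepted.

Take R = v + w = -350/61*γ1 + 400/61*γ2 + 150/61*γ3. Because q(v) = q(w) = 52, conjugation by R sends v exactly to w.
Answer: -350/61*γ1 + 400/61*γ2 + 150/61*γ3


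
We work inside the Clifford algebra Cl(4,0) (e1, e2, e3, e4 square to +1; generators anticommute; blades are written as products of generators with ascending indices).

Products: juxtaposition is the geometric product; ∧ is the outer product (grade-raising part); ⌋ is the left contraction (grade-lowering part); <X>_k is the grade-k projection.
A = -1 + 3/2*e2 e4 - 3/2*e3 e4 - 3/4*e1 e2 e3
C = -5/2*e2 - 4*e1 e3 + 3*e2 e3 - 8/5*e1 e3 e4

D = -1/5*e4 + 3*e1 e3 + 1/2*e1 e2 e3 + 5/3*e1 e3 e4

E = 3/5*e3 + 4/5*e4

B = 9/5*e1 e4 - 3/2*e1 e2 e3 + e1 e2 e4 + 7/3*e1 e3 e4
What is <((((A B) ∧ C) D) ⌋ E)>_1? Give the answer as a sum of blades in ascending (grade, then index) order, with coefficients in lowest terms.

step 1: -9/8 + 2*e1 + 27/10*e1 e2 - 27/10*e1 e3 - 9/5*e1 e4 - 7/4*e2 e4 + 3/4*e3 e4 - 7/2*e1 e2 e3 - 13/4*e1 e2 e4 - 55/12*e1 e3 e4 - 27/20*e2 e3 e4
step 2: 45/16*e2 - 5*e1 e2 + 9/2*e1 e3 - 27/8*e2 e3 - 3/4*e1 e2 e3 - 9/2*e1 e2 e4 + 9/5*e1 e3 e4 - 15/8*e2 e3 e4 - 113/120*e1 e2 e3 e4
step 3: -129/8 + 27/16*e1 - 113/72*e2 + 5/2*e3 - 3209/240*e4 - 247/20*e1 e2 - 1413/800*e1 e3 - 15/16*e1 e4 + 183/8*e2 e3 - 443/80*e2 e4 - 9/4*e3 e4 - 9899/1200*e1 e2 e3 - 41/4*e1 e2 e4 - 9/10*e1 e3 e4 + 2701/120*e2 e3 e4 - 363/80*e1 e2 e3 e4
step 4: -2759/300 - 387/40*e3 - 129/10*e4
step 5: -387/40*e3 - 129/10*e4
Answer: -387/40*e3 - 129/10*e4


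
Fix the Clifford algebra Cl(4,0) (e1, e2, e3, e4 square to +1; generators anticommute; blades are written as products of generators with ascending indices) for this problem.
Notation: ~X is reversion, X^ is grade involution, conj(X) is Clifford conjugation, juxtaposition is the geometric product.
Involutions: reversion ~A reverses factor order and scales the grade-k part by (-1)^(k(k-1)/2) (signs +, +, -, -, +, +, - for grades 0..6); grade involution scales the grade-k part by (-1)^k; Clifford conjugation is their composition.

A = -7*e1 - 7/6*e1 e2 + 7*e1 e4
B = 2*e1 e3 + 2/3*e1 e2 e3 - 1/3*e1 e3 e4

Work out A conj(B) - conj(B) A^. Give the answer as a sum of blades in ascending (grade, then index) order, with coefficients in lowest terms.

first term: 112/9*e3 - 7*e2 e3 - 35/3*e3 e4 - 91/18*e2 e3 e4
second term: 112/9*e3 + 7*e2 e3 + 35/3*e3 e4 + 91/18*e2 e3 e4
Answer: -14*e2 e3 - 70/3*e3 e4 - 91/9*e2 e3 e4


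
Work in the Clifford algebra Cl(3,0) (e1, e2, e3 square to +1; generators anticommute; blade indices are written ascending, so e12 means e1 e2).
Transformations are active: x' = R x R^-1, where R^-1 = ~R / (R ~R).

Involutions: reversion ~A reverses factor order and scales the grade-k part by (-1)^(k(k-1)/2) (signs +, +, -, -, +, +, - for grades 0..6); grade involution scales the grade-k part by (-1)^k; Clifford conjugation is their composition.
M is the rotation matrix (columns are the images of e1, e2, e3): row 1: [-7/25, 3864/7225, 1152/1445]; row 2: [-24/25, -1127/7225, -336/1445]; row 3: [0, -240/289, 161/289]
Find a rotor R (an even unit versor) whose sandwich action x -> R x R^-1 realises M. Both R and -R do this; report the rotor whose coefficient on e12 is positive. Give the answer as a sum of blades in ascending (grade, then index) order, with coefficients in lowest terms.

Method: write R = a + b12*e12 + b13*e13 + b23*e23 with a^2 + b12^2 + b13^2 + b23^2 = 1 (so R^-1 = ~R). Expanding the columns R e_j ~R gives tr M = 4a^2 - 1 and, from the antisymmetric part, M21 - M12 = -4a*b12, M13 - M31 = 4a*b13, M32 - M23 = -4a*b23.
Here tr M = 35/289, so a^2 = (1 + tr M)/4 = 81/289 and a = ±9/17. Taking a = 9/17: M21 - M12 = -432/289, M13 - M31 = 1152/1445, M32 - M23 = -864/1445, giving b12 = 12/17, b13 = 32/85, b23 = 24/85, i.e. R = 9/17 + 12/17*e12 + 32/85*e13 + 24/85*e23.
Its e12 coefficient is already positive.
Answer: 9/17 + 12/17*e12 + 32/85*e13 + 24/85*e23. Uniqueness: Spin(3) -> SO(3) maps R and -R to the same rotation of trace 35/289; fixing the sign of the e12 coefficient removes the ambiguity.


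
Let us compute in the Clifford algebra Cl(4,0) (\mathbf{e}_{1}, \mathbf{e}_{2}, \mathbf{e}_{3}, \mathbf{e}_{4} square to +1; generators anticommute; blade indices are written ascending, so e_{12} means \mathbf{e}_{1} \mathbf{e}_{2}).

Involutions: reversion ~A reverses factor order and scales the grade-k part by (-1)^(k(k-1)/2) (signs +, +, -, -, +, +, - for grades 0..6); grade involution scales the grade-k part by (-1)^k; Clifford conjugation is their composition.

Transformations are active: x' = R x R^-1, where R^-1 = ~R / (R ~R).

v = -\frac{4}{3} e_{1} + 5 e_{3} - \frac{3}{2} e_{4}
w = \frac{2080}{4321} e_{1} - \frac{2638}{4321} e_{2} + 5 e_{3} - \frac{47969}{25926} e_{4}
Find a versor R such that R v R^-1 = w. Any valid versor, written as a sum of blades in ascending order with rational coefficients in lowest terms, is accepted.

Construction: equal norms (both \frac{1045}{36}) license R = v + w = -\frac{11044}{12963} e_{1} - \frac{2638}{4321} e_{2} + 10 e_{3} - \frac{43429}{12963} e_{4} — nothing changes along that direction, while (v - w)/2 changes sign, so v maps onto w.
Answer: -\frac{11044}{12963} e_{1} - \frac{2638}{4321} e_{2} + 10 e_{3} - \frac{43429}{12963} e_{4}


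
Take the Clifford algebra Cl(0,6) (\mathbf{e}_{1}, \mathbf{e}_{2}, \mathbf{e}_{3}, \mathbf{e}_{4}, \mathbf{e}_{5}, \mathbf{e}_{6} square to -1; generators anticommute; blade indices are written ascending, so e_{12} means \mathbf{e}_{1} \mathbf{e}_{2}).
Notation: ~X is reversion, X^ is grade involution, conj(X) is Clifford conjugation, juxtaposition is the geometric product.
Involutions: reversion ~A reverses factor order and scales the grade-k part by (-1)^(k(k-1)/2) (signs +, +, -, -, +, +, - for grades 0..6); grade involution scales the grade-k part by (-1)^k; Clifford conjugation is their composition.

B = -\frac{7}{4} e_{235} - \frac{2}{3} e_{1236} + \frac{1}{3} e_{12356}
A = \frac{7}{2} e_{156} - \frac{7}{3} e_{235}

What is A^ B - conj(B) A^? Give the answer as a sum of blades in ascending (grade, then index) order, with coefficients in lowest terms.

first term: -\frac{49}{12} - \frac{7}{9} e_{16} - \frac{7}{6} e_{23} - \frac{14}{9} e_{156} + \frac{7}{3} e_{235} + \frac{49}{8} e_{1236}
second term: -\frac{49}{12} + \frac{7}{9} e_{16} + \frac{7}{6} e_{23} - \frac{14}{9} e_{156} + \frac{7}{3} e_{235} + \frac{49}{8} e_{1236}
Answer: -\frac{14}{9} e_{16} - \frac{7}{3} e_{23}


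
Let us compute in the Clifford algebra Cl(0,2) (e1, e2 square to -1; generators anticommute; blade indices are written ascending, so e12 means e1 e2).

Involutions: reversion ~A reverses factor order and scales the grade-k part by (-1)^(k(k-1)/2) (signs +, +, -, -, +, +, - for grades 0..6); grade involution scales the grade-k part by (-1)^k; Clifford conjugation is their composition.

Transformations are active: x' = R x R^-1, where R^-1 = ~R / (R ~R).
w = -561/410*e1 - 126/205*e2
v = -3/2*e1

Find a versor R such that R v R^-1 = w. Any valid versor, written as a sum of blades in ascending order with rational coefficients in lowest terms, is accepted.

Construction: equal norms (both -9/4) license R = v + w = -588/205*e1 - 126/205*e2 — nothing changes along that direction, while (v - w)/2 changes sign, so v maps onto w.
Answer: -588/205*e1 - 126/205*e2


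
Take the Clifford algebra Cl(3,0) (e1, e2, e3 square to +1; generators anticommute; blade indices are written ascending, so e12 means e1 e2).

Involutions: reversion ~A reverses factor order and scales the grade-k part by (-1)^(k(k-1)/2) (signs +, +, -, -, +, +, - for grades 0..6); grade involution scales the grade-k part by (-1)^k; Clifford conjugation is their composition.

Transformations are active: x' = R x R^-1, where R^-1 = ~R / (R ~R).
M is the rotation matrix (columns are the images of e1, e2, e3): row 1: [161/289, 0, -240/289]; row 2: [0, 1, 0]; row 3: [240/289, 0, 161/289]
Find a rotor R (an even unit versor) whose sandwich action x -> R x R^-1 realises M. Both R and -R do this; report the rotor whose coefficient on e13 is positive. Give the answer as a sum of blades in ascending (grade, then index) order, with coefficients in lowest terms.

Method: write R = a + b12*e12 + b13*e13 + b23*e23 with a^2 + b12^2 + b13^2 + b23^2 = 1 (so R^-1 = ~R). Expanding the columns R e_j ~R gives tr M = 4a^2 - 1 and, from the antisymmetric part, M21 - M12 = -4a*b12, M13 - M31 = 4a*b13, M32 - M23 = -4a*b23.
Here tr M = 611/289, so a^2 = (1 + tr M)/4 = 225/289 and a = ±15/17. Taking a = 15/17: M21 - M12 = 0, M13 - M31 = -480/289, M32 - M23 = 0, giving b12 = 0, b13 = -8/17, b23 = 0, i.e. R = 15/17 - 8/17*e13.
Its e13 coefficient is negative, so report the other preimage -R.
Answer: -15/17 + 8/17*e13. Note: both R and -R realise this M (trace 611/289); the covering map identifies them, and the e13-coefficient sign is the tie-breaker.


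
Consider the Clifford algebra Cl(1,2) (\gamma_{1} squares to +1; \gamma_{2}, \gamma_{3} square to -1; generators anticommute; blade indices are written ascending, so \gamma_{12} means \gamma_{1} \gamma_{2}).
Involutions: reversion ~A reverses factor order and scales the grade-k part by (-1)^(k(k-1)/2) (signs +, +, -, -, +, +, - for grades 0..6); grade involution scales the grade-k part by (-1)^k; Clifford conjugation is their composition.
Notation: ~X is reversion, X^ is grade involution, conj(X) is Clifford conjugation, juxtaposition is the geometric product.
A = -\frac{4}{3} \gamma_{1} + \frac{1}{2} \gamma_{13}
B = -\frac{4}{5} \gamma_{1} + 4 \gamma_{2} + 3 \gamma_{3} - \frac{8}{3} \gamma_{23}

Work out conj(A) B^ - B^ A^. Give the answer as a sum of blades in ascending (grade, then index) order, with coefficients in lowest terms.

first term: \frac{16}{15} - \frac{3}{2} \gamma_{1} + \frac{2}{5} \gamma_{3} - 4 \gamma_{12} - 4 \gamma_{13} - \frac{50}{9} \gamma_{123}
second term: \frac{16}{15} - \frac{3}{2} \gamma_{1} + \frac{2}{5} \gamma_{3} + \frac{20}{3} \gamma_{12} + 4 \gamma_{13} - \frac{14}{9} \gamma_{123}
Answer: -\frac{32}{3} \gamma_{12} - 8 \gamma_{13} - 4 \gamma_{123}


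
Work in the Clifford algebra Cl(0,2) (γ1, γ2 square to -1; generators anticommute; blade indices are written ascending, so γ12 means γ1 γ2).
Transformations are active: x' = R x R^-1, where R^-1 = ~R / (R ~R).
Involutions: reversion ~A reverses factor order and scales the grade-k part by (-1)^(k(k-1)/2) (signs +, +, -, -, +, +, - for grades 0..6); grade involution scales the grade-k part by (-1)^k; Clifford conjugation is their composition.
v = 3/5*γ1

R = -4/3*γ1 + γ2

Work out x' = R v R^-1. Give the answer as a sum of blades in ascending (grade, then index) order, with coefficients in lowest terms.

~R = -4/3*γ1 + γ2, and R ~R = -25/9, so R^-1 = ~R / (-25/9).
R v = 4/5 - 3/5*γ12
Answer: 21/125*γ1 - 72/125*γ2


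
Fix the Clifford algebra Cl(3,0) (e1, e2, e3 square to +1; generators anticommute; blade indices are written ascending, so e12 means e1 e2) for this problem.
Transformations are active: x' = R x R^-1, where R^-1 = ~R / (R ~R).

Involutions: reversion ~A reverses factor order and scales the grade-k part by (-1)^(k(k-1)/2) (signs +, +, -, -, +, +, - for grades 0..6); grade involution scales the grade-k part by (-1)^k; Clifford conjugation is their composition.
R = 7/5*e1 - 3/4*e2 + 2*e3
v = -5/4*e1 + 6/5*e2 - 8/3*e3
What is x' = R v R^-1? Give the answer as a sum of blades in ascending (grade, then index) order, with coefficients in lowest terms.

~R = 7/5*e1 - 3/4*e2 + 2*e3, and R ~R = 2609/400, so R^-1 = ~R / (2609/400).
R v = -479/60 + 297/400*e12 - 37/30*e13 - 2/5*e23
Answer: -68161/31308*e1 + 8296/13045*e2 - 5816/2609*e3


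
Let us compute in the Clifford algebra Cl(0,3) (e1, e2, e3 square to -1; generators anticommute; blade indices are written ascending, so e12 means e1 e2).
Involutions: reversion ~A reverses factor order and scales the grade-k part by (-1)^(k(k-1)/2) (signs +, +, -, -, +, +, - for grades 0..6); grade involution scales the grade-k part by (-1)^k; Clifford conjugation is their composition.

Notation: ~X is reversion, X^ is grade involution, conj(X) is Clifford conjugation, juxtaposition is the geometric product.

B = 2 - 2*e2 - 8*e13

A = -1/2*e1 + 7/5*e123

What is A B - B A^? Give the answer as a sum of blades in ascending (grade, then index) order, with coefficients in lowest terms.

first term: -e1 - 56/5*e2 - 4*e3 + e12 - 14/5*e13 + 14/5*e123
second term: e1 + 56/5*e2 - 4*e3 + e12 + 14/5*e13 - 14/5*e123
Answer: -2*e1 - 112/5*e2 - 28/5*e13 + 28/5*e123


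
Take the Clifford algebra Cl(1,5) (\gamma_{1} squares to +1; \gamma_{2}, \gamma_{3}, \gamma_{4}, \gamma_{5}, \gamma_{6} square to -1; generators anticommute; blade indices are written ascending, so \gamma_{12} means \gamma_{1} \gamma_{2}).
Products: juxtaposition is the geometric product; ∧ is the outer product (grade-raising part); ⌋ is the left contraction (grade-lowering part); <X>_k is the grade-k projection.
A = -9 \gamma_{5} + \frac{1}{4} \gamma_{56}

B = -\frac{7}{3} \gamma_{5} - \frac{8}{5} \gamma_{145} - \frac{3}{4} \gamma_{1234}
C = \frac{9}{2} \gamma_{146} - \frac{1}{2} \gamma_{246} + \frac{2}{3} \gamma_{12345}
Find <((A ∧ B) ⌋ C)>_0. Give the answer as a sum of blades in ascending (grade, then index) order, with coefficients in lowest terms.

step 1: \frac{27}{4} \gamma_{12345} - \frac{3}{16} \gamma_{123456}
step 2: \frac{9}{2}
step 3: \frac{9}{2}
Answer: \frac{9}{2}


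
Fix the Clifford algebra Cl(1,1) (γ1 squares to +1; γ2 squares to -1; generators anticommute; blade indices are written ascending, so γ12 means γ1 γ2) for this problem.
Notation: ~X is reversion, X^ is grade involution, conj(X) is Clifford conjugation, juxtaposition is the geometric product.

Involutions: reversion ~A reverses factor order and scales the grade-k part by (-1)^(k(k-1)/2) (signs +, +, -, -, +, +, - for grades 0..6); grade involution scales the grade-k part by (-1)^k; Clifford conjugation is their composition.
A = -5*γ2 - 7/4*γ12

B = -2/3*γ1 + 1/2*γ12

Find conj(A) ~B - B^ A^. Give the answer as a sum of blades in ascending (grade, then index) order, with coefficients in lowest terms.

first term: -7/8 - 5/2*γ1 + 7/6*γ2 + 10/3*γ12
second term: -7/8 - 5/2*γ1 - 7/6*γ2 + 10/3*γ12
Answer: 7/3*γ2


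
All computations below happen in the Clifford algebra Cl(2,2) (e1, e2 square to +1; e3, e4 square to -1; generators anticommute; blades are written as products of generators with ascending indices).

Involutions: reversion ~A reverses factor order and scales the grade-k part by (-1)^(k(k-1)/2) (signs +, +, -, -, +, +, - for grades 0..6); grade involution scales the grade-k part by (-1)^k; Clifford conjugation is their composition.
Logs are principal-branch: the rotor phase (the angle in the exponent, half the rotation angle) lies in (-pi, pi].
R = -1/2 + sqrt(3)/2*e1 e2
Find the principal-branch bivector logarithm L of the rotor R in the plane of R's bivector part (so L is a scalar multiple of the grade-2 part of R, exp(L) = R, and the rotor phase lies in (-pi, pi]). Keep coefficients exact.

The scalar part of R is -1/2, which pins the rotor phase on the principal branch; dividing the bivector part by the sine of that phase recovers the unit plane, and L is the phase times that plane.
Concretely: cos(phase) = -1/2 gives phase = ±2*pi/3, and since phase/sin(phase) is even the sign is immaterial: L = (phase/sin(phase)) * <R>_2 = (4*sqrt(3)*pi/9) * <R>_2.
Answer: 2*pi/3*e1 e2


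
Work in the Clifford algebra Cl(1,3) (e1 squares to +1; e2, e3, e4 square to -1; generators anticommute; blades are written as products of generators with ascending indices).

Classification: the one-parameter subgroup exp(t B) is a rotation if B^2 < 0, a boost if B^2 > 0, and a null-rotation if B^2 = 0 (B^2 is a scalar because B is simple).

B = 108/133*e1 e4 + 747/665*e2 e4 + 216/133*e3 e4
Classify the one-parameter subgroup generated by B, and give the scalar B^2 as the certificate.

B^2 term by term: the squares give (108/133)^2*(e1 e4)^2 + (747/665)^2*(e2 e4)^2 + (216/133)^2*(e3 e4)^2 = 11664/17689*(+1) + 558009/442225*(-1) + 46656/17689*(-1) = -81/25 (each basis 2-blade squares to minus the product of its generators' squares); cross terms between blades sharing an index anticommute and cancel. So B^2 = -81/25.
Answer: rotation, certificate B^2 = -81/25. The invariant at work: B^2 = -81/25 is unchanged by conjugation, hence its sign classifies the subgroup whatever basis B is written in.


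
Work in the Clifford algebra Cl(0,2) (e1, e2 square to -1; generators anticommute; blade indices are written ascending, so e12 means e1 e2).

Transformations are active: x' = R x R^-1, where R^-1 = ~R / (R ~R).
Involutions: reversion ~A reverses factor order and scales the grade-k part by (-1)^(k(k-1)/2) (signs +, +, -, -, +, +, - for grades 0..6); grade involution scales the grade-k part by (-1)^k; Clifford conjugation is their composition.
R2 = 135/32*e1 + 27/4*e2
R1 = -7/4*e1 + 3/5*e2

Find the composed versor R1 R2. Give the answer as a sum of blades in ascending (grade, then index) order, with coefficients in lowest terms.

Distribute over the terms of R1 (each basis-blade product reordered to ascending indices, repeated generators contracted through their squares):
(-7/4*e1) R2 = 945/128 - 189/16*e12
(3/5*e2) R2 = -81/20 - 81/32*e12
Summing the partial products and collecting blades:
Answer: 2133/640 - 459/32*e12


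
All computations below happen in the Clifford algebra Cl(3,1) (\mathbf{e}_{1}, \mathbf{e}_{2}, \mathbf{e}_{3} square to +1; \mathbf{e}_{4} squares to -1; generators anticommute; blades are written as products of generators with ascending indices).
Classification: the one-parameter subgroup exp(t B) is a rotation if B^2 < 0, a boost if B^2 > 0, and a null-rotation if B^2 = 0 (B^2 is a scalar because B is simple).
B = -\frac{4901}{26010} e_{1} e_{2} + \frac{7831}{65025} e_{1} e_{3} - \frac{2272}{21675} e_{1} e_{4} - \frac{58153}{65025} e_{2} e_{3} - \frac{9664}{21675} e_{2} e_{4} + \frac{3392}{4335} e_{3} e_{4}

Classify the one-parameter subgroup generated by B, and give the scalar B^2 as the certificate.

B^2 term by term: the squares give (-\frac{4901}{26010})^2*(e_{1} e_{2})^2 + (\frac{7831}{65025})^2*(e_{1} e_{3})^2 + (-\frac{2272}{21675})^2*(e_{1} e_{4})^2 + (-\frac{58153}{65025})^2*(e_{2} e_{3})^2 + (-\frac{9664}{21675})^2*(e_{2} e_{4})^2 + (\frac{3392}{4335})^2*(e_{3} e_{4})^2 = \frac{24019801}{676520100}*(-1) + \frac{61324561}{4228250625}*(-1) + \frac{5161984}{469805625}*(+1) + \frac{3381771409}{4228250625}*(-1) + \frac{93392896}{469805625}*(+1) + \frac{11505664}{18792225}*(+1) = -\frac{1}{36} (each basis 2-blade squares to minus the product of its generators' squares); cross terms between blades sharing an index anticommute and cancel; the commuting (index-disjoint) pairs give grade-4 terms 2*c*c'*(blade product), which cancel blade by blade — e_{1} e_{2} e_{3} e_{4}: -\frac{16624192}{56376675} + \frac{151357568}{1409416875} + \frac{264247232}{1409416875} = 0 — confirming B is simple. So B^2 = -\frac{1}{36}.
Answer: rotation, certificate B^2 = -\frac{1}{36}. The scalar -\frac{1}{36} is the complete invariant here: its sign names the subgroup type.


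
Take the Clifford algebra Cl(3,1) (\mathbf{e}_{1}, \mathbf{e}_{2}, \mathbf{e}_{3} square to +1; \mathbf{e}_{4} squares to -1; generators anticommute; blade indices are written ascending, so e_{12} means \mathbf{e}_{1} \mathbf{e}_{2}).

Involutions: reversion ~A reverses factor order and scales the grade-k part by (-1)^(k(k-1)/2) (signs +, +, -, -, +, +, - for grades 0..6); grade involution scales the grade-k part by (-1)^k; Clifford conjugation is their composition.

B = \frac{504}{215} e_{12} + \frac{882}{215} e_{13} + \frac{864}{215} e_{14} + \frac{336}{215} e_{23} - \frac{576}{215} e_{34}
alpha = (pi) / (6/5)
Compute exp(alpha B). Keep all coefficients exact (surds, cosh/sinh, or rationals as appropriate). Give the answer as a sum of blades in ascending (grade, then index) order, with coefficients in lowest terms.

B^2 term by term: the squares give (\frac{504}{215})^2*(e_{12})^2 + (\frac{882}{215})^2*(e_{13})^2 + (\frac{864}{215})^2*(e_{14})^2 + (\frac{336}{215})^2*(e_{23})^2 + (-\frac{576}{215})^2*(e_{34})^2 = \frac{254016}{46225}*(-1) + \frac{777924}{46225}*(-1) + \frac{746496}{46225}*(+1) + \frac{112896}{46225}*(-1) + \frac{331776}{46225}*(+1) = -\frac{36}{25} (each basis 2-blade squares to minus the product of its generators' squares); cross terms between blades sharing an index anticommute and cancel; the commuting (index-disjoint) pairs give grade-4 terms 2*c*c'*(blade product), which cancel blade by blade — e_{1234}: -\frac{580608}{46225} + \frac{580608}{46225} = 0 — confirming B is simple. So B^2 = -\frac{36}{25}.
B^2 = -\frac{36}{25} — B^2 < 0, so the exponential closes trigonometrically: l = \frac{6}{5}, alpha*l = \pi, so exp(alpha B) = cos(\pi) + (sin(\pi)/(\frac{6}{5}))*B = -1 + (0)*B.
Answer: -1


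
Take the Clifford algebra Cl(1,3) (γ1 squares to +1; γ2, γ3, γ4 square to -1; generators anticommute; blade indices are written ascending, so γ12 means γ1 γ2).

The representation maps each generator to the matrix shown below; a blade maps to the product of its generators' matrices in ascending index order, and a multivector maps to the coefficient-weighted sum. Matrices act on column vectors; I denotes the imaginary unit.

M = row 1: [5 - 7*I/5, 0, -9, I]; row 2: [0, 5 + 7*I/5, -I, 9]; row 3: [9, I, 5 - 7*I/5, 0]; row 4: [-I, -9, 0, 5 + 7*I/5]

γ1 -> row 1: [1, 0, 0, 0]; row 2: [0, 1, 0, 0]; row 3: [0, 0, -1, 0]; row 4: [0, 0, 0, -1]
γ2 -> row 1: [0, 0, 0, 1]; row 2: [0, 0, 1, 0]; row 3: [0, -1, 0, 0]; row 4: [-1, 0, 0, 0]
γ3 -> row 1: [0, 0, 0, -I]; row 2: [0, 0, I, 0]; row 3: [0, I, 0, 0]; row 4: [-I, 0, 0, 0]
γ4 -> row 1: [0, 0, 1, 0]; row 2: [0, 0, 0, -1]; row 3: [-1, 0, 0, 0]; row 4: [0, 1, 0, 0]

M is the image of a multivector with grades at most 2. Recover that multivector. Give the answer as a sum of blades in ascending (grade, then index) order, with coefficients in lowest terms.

Method: the blade images are trace-orthogonal — tr(rho(e_A) rho(e_B)^-1) = 4 if A = B and 0 otherwise — and rho(e_A)^-1 = (e_A)^2 * rho(e_A) with (e_A)^2 = +1 or -1, so the coefficient of e_A in the preimage is (e_A)^2 * tr(M rho(e_A))/4.
Nonzero projections over blades of grade <= 2: 1: (1)^2 = +1, tr(M 1) = 20, coefficient 5; γ4: (γ4)^2 = -1, tr(M rho(γ4)) = 36, coefficient -9; γ13: (γ13)^2 = +1, tr(M rho(γ13)) = -4, coefficient -1; γ23: (γ23)^2 = -1, tr(M rho(γ23)) = -28/5, coefficient 7/5. Every other blade of grade <= 2 projects to 0.
Answer: 5 - 9*γ4 - γ13 + 7/5*γ23


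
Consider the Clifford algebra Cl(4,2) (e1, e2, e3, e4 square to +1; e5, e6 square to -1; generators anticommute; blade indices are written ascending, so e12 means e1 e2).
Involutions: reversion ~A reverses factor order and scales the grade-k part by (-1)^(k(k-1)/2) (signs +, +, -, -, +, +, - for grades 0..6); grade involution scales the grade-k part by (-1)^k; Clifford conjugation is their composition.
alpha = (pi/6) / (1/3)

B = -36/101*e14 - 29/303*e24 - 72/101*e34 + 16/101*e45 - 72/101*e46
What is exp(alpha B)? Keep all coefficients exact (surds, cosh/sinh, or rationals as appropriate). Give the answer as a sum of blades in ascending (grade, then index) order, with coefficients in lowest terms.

B^2 term by term: the squares give (-36/101)^2*(e14)^2 + (-29/303)^2*(e24)^2 + (-72/101)^2*(e34)^2 + (16/101)^2*(e45)^2 + (-72/101)^2*(e46)^2 = 1296/10201*(-1) + 841/91809*(-1) + 5184/10201*(-1) + 256/10201*(+1) + 5184/10201*(+1) = -1/9 (each basis 2-blade squares to minus the product of its generators' squares); cross terms between blades sharing an index anticommute and cancel. So B^2 = -1/9.
B^2 = -1/9 — the series telescopes trigonometrically here: l = 1/3, alpha*l = pi/6, so exp(alpha B) = cos(pi/6) + (sin(pi/6)/(1/3))*B = sqrt(3)/2 + (3/2)*B.
Answer: sqrt(3)/2 - 54/101*e14 - 29/202*e24 - 108/101*e34 + 24/101*e45 - 108/101*e46


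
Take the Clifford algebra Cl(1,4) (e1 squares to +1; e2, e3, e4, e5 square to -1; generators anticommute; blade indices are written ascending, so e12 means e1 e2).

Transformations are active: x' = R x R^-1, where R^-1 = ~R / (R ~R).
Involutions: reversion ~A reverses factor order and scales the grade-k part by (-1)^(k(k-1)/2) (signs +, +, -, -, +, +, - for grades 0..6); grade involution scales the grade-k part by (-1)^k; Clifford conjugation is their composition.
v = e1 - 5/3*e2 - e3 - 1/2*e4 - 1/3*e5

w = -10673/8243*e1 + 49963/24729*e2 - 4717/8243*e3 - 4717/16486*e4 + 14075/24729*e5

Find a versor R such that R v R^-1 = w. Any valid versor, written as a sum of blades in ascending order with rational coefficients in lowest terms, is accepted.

Reasoning: v^2 = w^2 = -113/36 since conjugation preserves the quadratic form; R = v + w = -2430/8243*e1 + 2916/8243*e2 - 12960/8243*e3 - 6480/8243*e4 + 1944/8243*e5 is then valid when invertible, keeping its own part and reversing (v - w)/2.
Answer: -2430/8243*e1 + 2916/8243*e2 - 12960/8243*e3 - 6480/8243*e4 + 1944/8243*e5


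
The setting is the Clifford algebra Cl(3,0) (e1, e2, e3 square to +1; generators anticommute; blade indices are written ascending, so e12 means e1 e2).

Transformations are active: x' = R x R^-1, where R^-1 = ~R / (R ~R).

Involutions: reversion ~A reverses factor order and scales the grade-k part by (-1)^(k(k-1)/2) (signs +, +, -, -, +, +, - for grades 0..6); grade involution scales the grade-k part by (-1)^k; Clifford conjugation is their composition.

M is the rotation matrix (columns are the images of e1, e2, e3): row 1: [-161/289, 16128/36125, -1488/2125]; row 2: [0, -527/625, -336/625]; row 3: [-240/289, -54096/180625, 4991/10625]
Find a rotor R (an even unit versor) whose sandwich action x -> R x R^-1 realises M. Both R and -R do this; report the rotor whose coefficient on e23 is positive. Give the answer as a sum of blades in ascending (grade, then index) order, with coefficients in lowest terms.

Method: write R = a + b12*e12 + b13*e13 + b23*e23 with a^2 + b12^2 + b13^2 + b23^2 = 1 (so R^-1 = ~R). Expanding the columns R e_j ~R gives tr M = 4a^2 - 1 and, from the antisymmetric part, M21 - M12 = -4a*b12, M13 - M31 = 4a*b13, M32 - M23 = -4a*b23.
Here tr M = -168081/180625, so a^2 = (1 + tr M)/4 = 3136/180625 and a = ±56/425. Taking a = 56/425: M21 - M12 = -16128/36125, M13 - M31 = 4704/36125, M32 - M23 = 43008/180625, giving b12 = 72/85, b13 = 21/85, b23 = -192/425, i.e. R = 56/425 + 72/85*e12 + 21/85*e13 - 192/425*e23.
Its e23 coefficient is negative, so report the other preimage -R.
Answer: -56/425 - 72/85*e12 - 21/85*e13 + 192/425*e23. Note: both R and -R realise this M (trace -168081/180625); the covering map identifies them, and the e23-coefficient sign is the tie-breaker.


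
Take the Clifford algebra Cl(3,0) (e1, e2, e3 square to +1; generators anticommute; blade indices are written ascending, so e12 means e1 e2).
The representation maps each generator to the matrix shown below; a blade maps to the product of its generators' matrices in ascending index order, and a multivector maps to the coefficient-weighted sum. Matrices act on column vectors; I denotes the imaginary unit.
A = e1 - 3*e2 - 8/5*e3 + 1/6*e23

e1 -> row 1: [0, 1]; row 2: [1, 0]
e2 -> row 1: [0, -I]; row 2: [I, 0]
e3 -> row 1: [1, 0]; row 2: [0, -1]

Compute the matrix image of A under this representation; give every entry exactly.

Bivector images (products of the table entries): rho(e23) = rho(e2)rho(e3) = row 1: [0, I]; row 2: [I, 0].
M = (1)*rho(e1) + (-3)*rho(e2) + (-8/5)*rho(e3) + (1/6)*rho(e23), summed entrywise:
Answer: row 1: [-8/5, 1 + 19*I/6]; row 2: [1 - 17*I/6, 8/5]


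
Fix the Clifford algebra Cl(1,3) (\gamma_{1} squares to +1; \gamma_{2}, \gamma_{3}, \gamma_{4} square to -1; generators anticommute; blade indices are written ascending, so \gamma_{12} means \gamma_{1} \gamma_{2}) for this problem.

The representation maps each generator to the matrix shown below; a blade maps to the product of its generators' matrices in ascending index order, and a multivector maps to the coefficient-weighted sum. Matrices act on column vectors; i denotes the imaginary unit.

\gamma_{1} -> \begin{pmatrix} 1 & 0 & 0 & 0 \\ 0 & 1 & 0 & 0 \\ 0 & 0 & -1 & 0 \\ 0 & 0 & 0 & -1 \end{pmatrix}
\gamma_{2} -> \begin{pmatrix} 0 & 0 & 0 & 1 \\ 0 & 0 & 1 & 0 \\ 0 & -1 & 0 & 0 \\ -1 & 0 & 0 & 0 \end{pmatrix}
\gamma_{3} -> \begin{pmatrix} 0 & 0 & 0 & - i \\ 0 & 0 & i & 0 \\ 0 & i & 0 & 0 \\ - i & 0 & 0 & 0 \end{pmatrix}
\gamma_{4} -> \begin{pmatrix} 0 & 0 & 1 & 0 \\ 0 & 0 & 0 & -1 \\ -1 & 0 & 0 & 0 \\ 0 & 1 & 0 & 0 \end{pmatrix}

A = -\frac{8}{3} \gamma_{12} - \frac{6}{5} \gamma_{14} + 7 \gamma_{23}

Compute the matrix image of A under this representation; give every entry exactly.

Bivector images (products of the table entries): rho(\gamma_{12}) = rho(\gamma_{1})rho(\gamma_{2}) = \begin{pmatrix} 0 & 0 & 0 & 1 \\ 0 & 0 & 1 & 0 \\ 0 & 1 & 0 & 0 \\ 1 & 0 & 0 & 0 \end{pmatrix}; rho(\gamma_{14}) = rho(\gamma_{1})rho(\gamma_{4}) = \begin{pmatrix} 0 & 0 & 1 & 0 \\ 0 & 0 & 0 & -1 \\ 1 & 0 & 0 & 0 \\ 0 & -1 & 0 & 0 \end{pmatrix}; rho(\gamma_{23}) = rho(\gamma_{2})rho(\gamma_{3}) = \begin{pmatrix} - i & 0 & 0 & 0 \\ 0 & i & 0 & 0 \\ 0 & 0 & - i & 0 \\ 0 & 0 & 0 & i \end{pmatrix}.
M = (-\frac{8}{3})*rho(\gamma_{12}) + (-\frac{6}{5})*rho(\gamma_{14}) + (7)*rho(\gamma_{23}), summed entrywise:
Answer: \begin{pmatrix} - 7 i & 0 & - \frac{6}{5} & - \frac{8}{3} \\ 0 & 7 i & - \frac{8}{3} & \frac{6}{5} \\ - \frac{6}{5} & - \frac{8}{3} & - 7 i & 0 \\ - \frac{8}{3} & \frac{6}{5} & 0 & 7 i \end{pmatrix}
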